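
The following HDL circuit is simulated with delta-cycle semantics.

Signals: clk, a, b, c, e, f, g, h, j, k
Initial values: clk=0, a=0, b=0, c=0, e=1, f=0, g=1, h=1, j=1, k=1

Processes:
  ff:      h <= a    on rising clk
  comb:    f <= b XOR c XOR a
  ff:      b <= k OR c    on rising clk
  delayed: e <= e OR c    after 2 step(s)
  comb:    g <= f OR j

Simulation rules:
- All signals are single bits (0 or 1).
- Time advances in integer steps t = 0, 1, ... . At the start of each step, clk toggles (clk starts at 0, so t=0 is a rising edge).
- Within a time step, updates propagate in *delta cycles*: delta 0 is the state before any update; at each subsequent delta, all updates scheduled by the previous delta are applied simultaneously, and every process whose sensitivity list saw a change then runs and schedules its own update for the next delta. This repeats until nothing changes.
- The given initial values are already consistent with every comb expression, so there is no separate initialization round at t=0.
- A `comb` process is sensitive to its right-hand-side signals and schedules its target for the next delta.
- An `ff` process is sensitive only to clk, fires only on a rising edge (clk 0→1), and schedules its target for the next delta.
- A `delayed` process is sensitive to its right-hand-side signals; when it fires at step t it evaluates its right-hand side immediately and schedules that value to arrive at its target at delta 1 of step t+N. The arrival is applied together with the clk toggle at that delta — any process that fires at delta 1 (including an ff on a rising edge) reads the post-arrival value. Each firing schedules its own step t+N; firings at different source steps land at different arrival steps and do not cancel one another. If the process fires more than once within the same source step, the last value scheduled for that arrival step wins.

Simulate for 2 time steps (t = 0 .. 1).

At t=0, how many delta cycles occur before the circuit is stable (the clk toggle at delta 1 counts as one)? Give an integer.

t0.Δ0 e=1 j=1 a=0 h=1 f=0 clk=0 b=0 k=1 c=0 g=1
t0.Δ1 e=1 j=1 a=0 h=1 f=0 clk=1 b=0 k=1 c=0 g=1
t0.Δ2 e=1 j=1 a=0 h=0 f=0 clk=1 b=1 k=1 c=0 g=1
t0.Δ3 e=1 j=1 a=0 h=0 f=1 clk=1 b=1 k=1 c=0 g=1
t1.Δ0 e=1 j=1 a=0 h=0 f=1 clk=1 b=1 k=1 c=0 g=1
t1.Δ1 e=1 j=1 a=0 h=0 f=1 clk=0 b=1 k=1 c=0 g=1

3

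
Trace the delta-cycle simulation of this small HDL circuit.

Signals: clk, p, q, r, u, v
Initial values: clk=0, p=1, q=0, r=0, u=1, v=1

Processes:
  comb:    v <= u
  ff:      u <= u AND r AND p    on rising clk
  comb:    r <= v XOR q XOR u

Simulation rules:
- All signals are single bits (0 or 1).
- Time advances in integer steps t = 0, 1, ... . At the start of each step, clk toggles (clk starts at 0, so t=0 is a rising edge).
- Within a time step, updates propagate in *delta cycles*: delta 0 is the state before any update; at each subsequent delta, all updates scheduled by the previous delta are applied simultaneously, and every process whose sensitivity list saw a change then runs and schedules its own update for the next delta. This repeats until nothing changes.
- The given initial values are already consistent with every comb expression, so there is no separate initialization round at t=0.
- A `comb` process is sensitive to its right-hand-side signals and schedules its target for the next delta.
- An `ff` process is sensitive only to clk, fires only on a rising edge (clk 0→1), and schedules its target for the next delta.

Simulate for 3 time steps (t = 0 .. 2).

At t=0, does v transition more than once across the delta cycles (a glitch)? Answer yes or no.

no

[bits: p,v,clk,q,u,r]
t=0: Δ0=110010 Δ1=111010 Δ2=111000 Δ3=101001 Δ4=101000 | 4Δ
t=1: Δ0=101000 Δ1=100000 | 1Δ
t=2: Δ0=100000 Δ1=101000 | 1Δ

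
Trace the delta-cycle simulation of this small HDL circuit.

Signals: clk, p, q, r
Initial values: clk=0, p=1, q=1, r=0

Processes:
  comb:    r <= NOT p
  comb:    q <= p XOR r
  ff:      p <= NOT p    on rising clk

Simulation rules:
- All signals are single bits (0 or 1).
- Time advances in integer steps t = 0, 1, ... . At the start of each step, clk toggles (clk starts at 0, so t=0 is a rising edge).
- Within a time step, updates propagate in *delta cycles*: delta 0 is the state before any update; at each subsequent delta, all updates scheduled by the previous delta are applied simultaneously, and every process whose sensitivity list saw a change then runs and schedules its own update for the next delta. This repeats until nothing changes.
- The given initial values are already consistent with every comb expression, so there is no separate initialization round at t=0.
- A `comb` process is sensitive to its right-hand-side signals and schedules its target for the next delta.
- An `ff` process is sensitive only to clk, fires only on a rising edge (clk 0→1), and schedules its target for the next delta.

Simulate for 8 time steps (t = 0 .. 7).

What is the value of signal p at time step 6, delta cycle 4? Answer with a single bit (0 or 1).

1

t=0 Δ0: q=1 p=1 r=0 clk=0
  Δ1: clk:0→1
  Δ2: p:1→0
  Δ3: q:1→0, r:0→1
  Δ4: q:0→1
  (4Δ to stable)
t=1 Δ0: q=1 p=0 r=1 clk=1
  Δ1: clk:1→0
  (1Δ to stable)
t=2 Δ0: q=1 p=0 r=1 clk=0
  Δ1: clk:0→1
  Δ2: p:0→1
  Δ3: q:1→0, r:1→0
  Δ4: q:0→1
  (4Δ to stable)
t=3 Δ0: q=1 p=1 r=0 clk=1
  Δ1: clk:1→0
  (1Δ to stable)
t=4 Δ0: q=1 p=1 r=0 clk=0
  Δ1: clk:0→1
  Δ2: p:1→0
  Δ3: q:1→0, r:0→1
  Δ4: q:0→1
  (4Δ to stable)
t=5 Δ0: q=1 p=0 r=1 clk=1
  Δ1: clk:1→0
  (1Δ to stable)
t=6 Δ0: q=1 p=0 r=1 clk=0
  Δ1: clk:0→1
  Δ2: p:0→1
  Δ3: q:1→0, r:1→0
  Δ4: q:0→1
  (4Δ to stable)
t=7 Δ0: q=1 p=1 r=0 clk=1
  Δ1: clk:1→0
  (1Δ to stable)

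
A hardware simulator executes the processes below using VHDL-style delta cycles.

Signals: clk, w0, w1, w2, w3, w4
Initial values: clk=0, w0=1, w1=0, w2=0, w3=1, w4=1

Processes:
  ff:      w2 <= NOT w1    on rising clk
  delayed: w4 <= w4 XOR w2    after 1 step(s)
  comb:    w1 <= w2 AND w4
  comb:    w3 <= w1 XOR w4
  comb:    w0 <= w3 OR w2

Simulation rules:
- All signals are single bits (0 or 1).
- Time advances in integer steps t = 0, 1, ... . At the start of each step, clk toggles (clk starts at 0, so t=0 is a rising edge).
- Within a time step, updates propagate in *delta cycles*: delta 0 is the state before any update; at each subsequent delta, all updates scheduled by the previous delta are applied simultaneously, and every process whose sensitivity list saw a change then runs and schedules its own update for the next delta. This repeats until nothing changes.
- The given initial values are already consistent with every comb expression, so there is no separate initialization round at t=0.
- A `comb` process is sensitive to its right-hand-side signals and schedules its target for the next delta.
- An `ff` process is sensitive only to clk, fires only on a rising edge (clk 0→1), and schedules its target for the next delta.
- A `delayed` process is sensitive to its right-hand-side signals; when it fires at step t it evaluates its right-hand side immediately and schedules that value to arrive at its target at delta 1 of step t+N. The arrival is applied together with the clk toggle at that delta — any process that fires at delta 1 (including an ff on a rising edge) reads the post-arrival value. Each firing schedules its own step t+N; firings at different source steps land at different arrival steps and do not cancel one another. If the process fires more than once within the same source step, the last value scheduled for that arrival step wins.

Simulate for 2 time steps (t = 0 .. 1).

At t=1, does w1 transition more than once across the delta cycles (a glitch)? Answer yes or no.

[bits: clk,w1,w2,w4,w0,w3]
t=0: Δ0=000111 Δ1=100111 Δ2=101111 Δ3=111111 Δ4=111110 | 4Δ
t=1: Δ0=111110 Δ1=011010 Δ2=001011 Δ3=001010 | 3Δ

no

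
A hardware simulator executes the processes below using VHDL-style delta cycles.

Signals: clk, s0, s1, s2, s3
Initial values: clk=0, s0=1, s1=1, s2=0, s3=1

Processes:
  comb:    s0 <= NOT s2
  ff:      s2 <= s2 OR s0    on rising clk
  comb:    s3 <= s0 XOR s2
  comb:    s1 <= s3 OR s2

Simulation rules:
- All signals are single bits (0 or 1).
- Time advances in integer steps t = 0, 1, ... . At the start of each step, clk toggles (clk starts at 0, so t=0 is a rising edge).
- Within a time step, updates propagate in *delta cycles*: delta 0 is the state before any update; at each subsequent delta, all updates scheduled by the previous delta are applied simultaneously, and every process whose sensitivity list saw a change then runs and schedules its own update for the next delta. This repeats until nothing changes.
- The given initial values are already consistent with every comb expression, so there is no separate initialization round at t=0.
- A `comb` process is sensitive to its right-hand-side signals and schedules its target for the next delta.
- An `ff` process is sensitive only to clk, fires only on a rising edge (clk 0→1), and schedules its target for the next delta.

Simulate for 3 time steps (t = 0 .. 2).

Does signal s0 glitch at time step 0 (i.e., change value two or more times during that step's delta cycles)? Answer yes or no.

no

t0.Δ0 clk=0 s3=1 s1=1 s0=1 s2=0
t0.Δ1 clk=1 s3=1 s1=1 s0=1 s2=0
t0.Δ2 clk=1 s3=1 s1=1 s0=1 s2=1
t0.Δ3 clk=1 s3=0 s1=1 s0=0 s2=1
t0.Δ4 clk=1 s3=1 s1=1 s0=0 s2=1
t1.Δ0 clk=1 s3=1 s1=1 s0=0 s2=1
t1.Δ1 clk=0 s3=1 s1=1 s0=0 s2=1
t2.Δ0 clk=0 s3=1 s1=1 s0=0 s2=1
t2.Δ1 clk=1 s3=1 s1=1 s0=0 s2=1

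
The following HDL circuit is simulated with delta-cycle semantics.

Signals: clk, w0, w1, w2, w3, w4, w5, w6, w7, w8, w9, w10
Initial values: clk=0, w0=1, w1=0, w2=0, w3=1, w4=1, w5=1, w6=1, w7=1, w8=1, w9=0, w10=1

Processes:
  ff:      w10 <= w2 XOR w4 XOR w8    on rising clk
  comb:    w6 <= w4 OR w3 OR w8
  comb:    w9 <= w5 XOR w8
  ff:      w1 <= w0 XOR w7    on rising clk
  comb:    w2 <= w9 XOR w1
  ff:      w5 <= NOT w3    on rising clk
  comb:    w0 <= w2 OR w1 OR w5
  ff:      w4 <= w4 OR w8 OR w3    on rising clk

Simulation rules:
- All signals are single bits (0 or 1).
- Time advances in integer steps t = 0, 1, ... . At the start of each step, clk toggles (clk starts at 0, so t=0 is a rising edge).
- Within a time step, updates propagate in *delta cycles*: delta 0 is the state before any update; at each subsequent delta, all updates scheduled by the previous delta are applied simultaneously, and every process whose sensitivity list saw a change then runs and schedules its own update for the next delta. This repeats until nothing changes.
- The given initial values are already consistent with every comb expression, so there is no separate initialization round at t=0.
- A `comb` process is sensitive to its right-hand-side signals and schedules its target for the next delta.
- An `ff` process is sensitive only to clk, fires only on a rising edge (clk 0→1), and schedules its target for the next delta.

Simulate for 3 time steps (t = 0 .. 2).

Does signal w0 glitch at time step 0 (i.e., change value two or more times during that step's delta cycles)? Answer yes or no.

yes

[bits: w3,w10,w2,w1,w7,w8,clk,w6,w9,w0,w4,w5]
t=0: Δ0=110011010111 Δ1=110011110111 Δ2=100011110110 Δ3=100011111010 Δ4=101011111010 Δ5=101011111110 | 5Δ
t=1: Δ0=101011111110 Δ1=101011011110 | 1Δ
t=2: Δ0=101011011110 Δ1=101011111110 Δ2=111011111110 | 2Δ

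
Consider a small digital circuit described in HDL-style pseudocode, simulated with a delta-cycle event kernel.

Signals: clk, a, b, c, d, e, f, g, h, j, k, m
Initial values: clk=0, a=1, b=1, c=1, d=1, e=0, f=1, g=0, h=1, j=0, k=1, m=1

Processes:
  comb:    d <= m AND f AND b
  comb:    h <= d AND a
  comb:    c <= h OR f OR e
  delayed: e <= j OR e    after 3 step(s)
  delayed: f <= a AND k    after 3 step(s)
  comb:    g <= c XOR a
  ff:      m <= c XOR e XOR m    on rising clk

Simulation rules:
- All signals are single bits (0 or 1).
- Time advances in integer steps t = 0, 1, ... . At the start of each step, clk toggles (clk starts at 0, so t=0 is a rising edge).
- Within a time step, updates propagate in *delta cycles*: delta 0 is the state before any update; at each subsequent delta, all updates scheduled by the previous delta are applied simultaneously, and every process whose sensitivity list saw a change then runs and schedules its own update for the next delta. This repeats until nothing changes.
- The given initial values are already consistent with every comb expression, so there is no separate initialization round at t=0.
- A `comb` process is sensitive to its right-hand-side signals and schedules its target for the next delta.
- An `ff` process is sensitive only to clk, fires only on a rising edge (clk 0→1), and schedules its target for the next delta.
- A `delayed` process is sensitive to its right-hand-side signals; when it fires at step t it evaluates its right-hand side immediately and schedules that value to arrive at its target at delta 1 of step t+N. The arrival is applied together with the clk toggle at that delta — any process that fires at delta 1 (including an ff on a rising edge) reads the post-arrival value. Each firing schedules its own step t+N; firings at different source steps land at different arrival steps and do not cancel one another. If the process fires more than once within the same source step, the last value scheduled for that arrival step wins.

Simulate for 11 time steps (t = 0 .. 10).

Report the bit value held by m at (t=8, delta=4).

t0.Δ0 k=1 f=1 g=0 clk=0 d=1 m=1 b=1 h=1 e=0 a=1 c=1 j=0
t0.Δ1 k=1 f=1 g=0 clk=1 d=1 m=1 b=1 h=1 e=0 a=1 c=1 j=0
t0.Δ2 k=1 f=1 g=0 clk=1 d=1 m=0 b=1 h=1 e=0 a=1 c=1 j=0
t0.Δ3 k=1 f=1 g=0 clk=1 d=0 m=0 b=1 h=1 e=0 a=1 c=1 j=0
t0.Δ4 k=1 f=1 g=0 clk=1 d=0 m=0 b=1 h=0 e=0 a=1 c=1 j=0
t1.Δ0 k=1 f=1 g=0 clk=1 d=0 m=0 b=1 h=0 e=0 a=1 c=1 j=0
t1.Δ1 k=1 f=1 g=0 clk=0 d=0 m=0 b=1 h=0 e=0 a=1 c=1 j=0
t2.Δ0 k=1 f=1 g=0 clk=0 d=0 m=0 b=1 h=0 e=0 a=1 c=1 j=0
t2.Δ1 k=1 f=1 g=0 clk=1 d=0 m=0 b=1 h=0 e=0 a=1 c=1 j=0
t2.Δ2 k=1 f=1 g=0 clk=1 d=0 m=1 b=1 h=0 e=0 a=1 c=1 j=0
t2.Δ3 k=1 f=1 g=0 clk=1 d=1 m=1 b=1 h=0 e=0 a=1 c=1 j=0
t2.Δ4 k=1 f=1 g=0 clk=1 d=1 m=1 b=1 h=1 e=0 a=1 c=1 j=0
t3.Δ0 k=1 f=1 g=0 clk=1 d=1 m=1 b=1 h=1 e=0 a=1 c=1 j=0
t3.Δ1 k=1 f=1 g=0 clk=0 d=1 m=1 b=1 h=1 e=0 a=1 c=1 j=0
t4.Δ0 k=1 f=1 g=0 clk=0 d=1 m=1 b=1 h=1 e=0 a=1 c=1 j=0
t4.Δ1 k=1 f=1 g=0 clk=1 d=1 m=1 b=1 h=1 e=0 a=1 c=1 j=0
t4.Δ2 k=1 f=1 g=0 clk=1 d=1 m=0 b=1 h=1 e=0 a=1 c=1 j=0
t4.Δ3 k=1 f=1 g=0 clk=1 d=0 m=0 b=1 h=1 e=0 a=1 c=1 j=0
t4.Δ4 k=1 f=1 g=0 clk=1 d=0 m=0 b=1 h=0 e=0 a=1 c=1 j=0
t5.Δ0 k=1 f=1 g=0 clk=1 d=0 m=0 b=1 h=0 e=0 a=1 c=1 j=0
t5.Δ1 k=1 f=1 g=0 clk=0 d=0 m=0 b=1 h=0 e=0 a=1 c=1 j=0
t6.Δ0 k=1 f=1 g=0 clk=0 d=0 m=0 b=1 h=0 e=0 a=1 c=1 j=0
t6.Δ1 k=1 f=1 g=0 clk=1 d=0 m=0 b=1 h=0 e=0 a=1 c=1 j=0
t6.Δ2 k=1 f=1 g=0 clk=1 d=0 m=1 b=1 h=0 e=0 a=1 c=1 j=0
t6.Δ3 k=1 f=1 g=0 clk=1 d=1 m=1 b=1 h=0 e=0 a=1 c=1 j=0
t6.Δ4 k=1 f=1 g=0 clk=1 d=1 m=1 b=1 h=1 e=0 a=1 c=1 j=0
t7.Δ0 k=1 f=1 g=0 clk=1 d=1 m=1 b=1 h=1 e=0 a=1 c=1 j=0
t7.Δ1 k=1 f=1 g=0 clk=0 d=1 m=1 b=1 h=1 e=0 a=1 c=1 j=0
t8.Δ0 k=1 f=1 g=0 clk=0 d=1 m=1 b=1 h=1 e=0 a=1 c=1 j=0
t8.Δ1 k=1 f=1 g=0 clk=1 d=1 m=1 b=1 h=1 e=0 a=1 c=1 j=0
t8.Δ2 k=1 f=1 g=0 clk=1 d=1 m=0 b=1 h=1 e=0 a=1 c=1 j=0
t8.Δ3 k=1 f=1 g=0 clk=1 d=0 m=0 b=1 h=1 e=0 a=1 c=1 j=0
t8.Δ4 k=1 f=1 g=0 clk=1 d=0 m=0 b=1 h=0 e=0 a=1 c=1 j=0
t9.Δ0 k=1 f=1 g=0 clk=1 d=0 m=0 b=1 h=0 e=0 a=1 c=1 j=0
t9.Δ1 k=1 f=1 g=0 clk=0 d=0 m=0 b=1 h=0 e=0 a=1 c=1 j=0
t10.Δ0 k=1 f=1 g=0 clk=0 d=0 m=0 b=1 h=0 e=0 a=1 c=1 j=0
t10.Δ1 k=1 f=1 g=0 clk=1 d=0 m=0 b=1 h=0 e=0 a=1 c=1 j=0
t10.Δ2 k=1 f=1 g=0 clk=1 d=0 m=1 b=1 h=0 e=0 a=1 c=1 j=0
t10.Δ3 k=1 f=1 g=0 clk=1 d=1 m=1 b=1 h=0 e=0 a=1 c=1 j=0
t10.Δ4 k=1 f=1 g=0 clk=1 d=1 m=1 b=1 h=1 e=0 a=1 c=1 j=0

0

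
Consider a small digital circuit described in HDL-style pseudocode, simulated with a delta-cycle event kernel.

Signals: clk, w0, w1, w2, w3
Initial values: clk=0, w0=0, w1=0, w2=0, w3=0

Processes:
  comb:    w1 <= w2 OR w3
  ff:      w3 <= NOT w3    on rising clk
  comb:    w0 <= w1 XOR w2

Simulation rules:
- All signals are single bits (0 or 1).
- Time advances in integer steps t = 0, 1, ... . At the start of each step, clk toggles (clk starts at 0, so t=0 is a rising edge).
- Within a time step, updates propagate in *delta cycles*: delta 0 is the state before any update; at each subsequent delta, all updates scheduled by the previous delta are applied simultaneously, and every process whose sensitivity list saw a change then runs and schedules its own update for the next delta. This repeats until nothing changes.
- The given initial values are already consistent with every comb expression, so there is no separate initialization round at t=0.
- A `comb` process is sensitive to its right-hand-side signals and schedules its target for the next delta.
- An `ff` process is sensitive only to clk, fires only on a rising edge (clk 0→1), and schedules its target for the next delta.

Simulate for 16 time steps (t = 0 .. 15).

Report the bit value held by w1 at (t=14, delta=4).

0

t=0 Δ0: w3=0 w1=0 w0=0 w2=0 clk=0
  Δ1: clk:0→1
  Δ2: w3:0→1
  Δ3: w1:0→1
  Δ4: w0:0→1
  (4Δ to stable)
t=1 Δ0: w3=1 w1=1 w0=1 w2=0 clk=1
  Δ1: clk:1→0
  (1Δ to stable)
t=2 Δ0: w3=1 w1=1 w0=1 w2=0 clk=0
  Δ1: clk:0→1
  Δ2: w3:1→0
  Δ3: w1:1→0
  Δ4: w0:1→0
  (4Δ to stable)
t=3 Δ0: w3=0 w1=0 w0=0 w2=0 clk=1
  Δ1: clk:1→0
  (1Δ to stable)
t=4 Δ0: w3=0 w1=0 w0=0 w2=0 clk=0
  Δ1: clk:0→1
  Δ2: w3:0→1
  Δ3: w1:0→1
  Δ4: w0:0→1
  (4Δ to stable)
t=5 Δ0: w3=1 w1=1 w0=1 w2=0 clk=1
  Δ1: clk:1→0
  (1Δ to stable)
t=6 Δ0: w3=1 w1=1 w0=1 w2=0 clk=0
  Δ1: clk:0→1
  Δ2: w3:1→0
  Δ3: w1:1→0
  Δ4: w0:1→0
  (4Δ to stable)
t=7 Δ0: w3=0 w1=0 w0=0 w2=0 clk=1
  Δ1: clk:1→0
  (1Δ to stable)
t=8 Δ0: w3=0 w1=0 w0=0 w2=0 clk=0
  Δ1: clk:0→1
  Δ2: w3:0→1
  Δ3: w1:0→1
  Δ4: w0:0→1
  (4Δ to stable)
t=9 Δ0: w3=1 w1=1 w0=1 w2=0 clk=1
  Δ1: clk:1→0
  (1Δ to stable)
t=10 Δ0: w3=1 w1=1 w0=1 w2=0 clk=0
  Δ1: clk:0→1
  Δ2: w3:1→0
  Δ3: w1:1→0
  Δ4: w0:1→0
  (4Δ to stable)
t=11 Δ0: w3=0 w1=0 w0=0 w2=0 clk=1
  Δ1: clk:1→0
  (1Δ to stable)
t=12 Δ0: w3=0 w1=0 w0=0 w2=0 clk=0
  Δ1: clk:0→1
  Δ2: w3:0→1
  Δ3: w1:0→1
  Δ4: w0:0→1
  (4Δ to stable)
t=13 Δ0: w3=1 w1=1 w0=1 w2=0 clk=1
  Δ1: clk:1→0
  (1Δ to stable)
t=14 Δ0: w3=1 w1=1 w0=1 w2=0 clk=0
  Δ1: clk:0→1
  Δ2: w3:1→0
  Δ3: w1:1→0
  Δ4: w0:1→0
  (4Δ to stable)
t=15 Δ0: w3=0 w1=0 w0=0 w2=0 clk=1
  Δ1: clk:1→0
  (1Δ to stable)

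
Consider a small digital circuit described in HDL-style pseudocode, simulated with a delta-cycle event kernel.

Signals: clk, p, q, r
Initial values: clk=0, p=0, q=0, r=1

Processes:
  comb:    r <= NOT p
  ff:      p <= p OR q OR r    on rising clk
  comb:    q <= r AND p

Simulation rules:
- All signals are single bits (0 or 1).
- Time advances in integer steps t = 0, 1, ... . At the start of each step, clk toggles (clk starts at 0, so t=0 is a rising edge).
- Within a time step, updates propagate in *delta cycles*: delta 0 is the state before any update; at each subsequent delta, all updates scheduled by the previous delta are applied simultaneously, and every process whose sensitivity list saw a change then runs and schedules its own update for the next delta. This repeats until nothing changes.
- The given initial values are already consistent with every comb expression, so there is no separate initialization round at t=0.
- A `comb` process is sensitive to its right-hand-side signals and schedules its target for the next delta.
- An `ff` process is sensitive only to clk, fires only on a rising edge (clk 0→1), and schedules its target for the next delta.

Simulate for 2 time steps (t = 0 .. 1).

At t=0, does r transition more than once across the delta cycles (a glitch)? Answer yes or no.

no

t=0 Δ0: q=0 r=1 clk=0 p=0
  Δ1: clk:0→1
  Δ2: p:0→1
  Δ3: q:0→1, r:1→0
  Δ4: q:1→0
  (4Δ to stable)
t=1 Δ0: q=0 r=0 clk=1 p=1
  Δ1: clk:1→0
  (1Δ to stable)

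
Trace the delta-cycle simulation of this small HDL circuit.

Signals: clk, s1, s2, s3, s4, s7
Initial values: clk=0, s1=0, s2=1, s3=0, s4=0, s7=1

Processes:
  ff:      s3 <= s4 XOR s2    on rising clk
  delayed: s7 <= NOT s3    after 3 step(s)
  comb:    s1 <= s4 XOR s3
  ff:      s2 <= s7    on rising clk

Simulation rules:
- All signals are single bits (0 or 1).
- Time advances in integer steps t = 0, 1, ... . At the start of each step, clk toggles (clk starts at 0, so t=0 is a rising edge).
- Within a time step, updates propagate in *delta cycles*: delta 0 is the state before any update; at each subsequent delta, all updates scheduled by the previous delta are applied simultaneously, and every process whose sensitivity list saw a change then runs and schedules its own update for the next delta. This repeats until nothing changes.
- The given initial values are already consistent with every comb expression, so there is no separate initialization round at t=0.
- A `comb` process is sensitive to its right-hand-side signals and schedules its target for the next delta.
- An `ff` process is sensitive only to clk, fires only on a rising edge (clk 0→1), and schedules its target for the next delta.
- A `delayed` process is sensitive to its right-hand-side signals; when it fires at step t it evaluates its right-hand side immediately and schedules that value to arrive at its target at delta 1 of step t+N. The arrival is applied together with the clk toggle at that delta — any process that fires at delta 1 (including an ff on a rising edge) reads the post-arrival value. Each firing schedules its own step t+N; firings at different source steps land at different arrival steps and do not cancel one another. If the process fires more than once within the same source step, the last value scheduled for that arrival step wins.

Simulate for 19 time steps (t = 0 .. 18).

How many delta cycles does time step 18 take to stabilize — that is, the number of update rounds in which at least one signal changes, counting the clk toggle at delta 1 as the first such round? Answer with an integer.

t0.Δ0 s2=1 clk=0 s1=0 s7=1 s4=0 s3=0
t0.Δ1 s2=1 clk=1 s1=0 s7=1 s4=0 s3=0
t0.Δ2 s2=1 clk=1 s1=0 s7=1 s4=0 s3=1
t0.Δ3 s2=1 clk=1 s1=1 s7=1 s4=0 s3=1
t1.Δ0 s2=1 clk=1 s1=1 s7=1 s4=0 s3=1
t1.Δ1 s2=1 clk=0 s1=1 s7=1 s4=0 s3=1
t2.Δ0 s2=1 clk=0 s1=1 s7=1 s4=0 s3=1
t2.Δ1 s2=1 clk=1 s1=1 s7=1 s4=0 s3=1
t3.Δ0 s2=1 clk=1 s1=1 s7=1 s4=0 s3=1
t3.Δ1 s2=1 clk=0 s1=1 s7=0 s4=0 s3=1
t4.Δ0 s2=1 clk=0 s1=1 s7=0 s4=0 s3=1
t4.Δ1 s2=1 clk=1 s1=1 s7=0 s4=0 s3=1
t4.Δ2 s2=0 clk=1 s1=1 s7=0 s4=0 s3=1
t5.Δ0 s2=0 clk=1 s1=1 s7=0 s4=0 s3=1
t5.Δ1 s2=0 clk=0 s1=1 s7=0 s4=0 s3=1
t6.Δ0 s2=0 clk=0 s1=1 s7=0 s4=0 s3=1
t6.Δ1 s2=0 clk=1 s1=1 s7=0 s4=0 s3=1
t6.Δ2 s2=0 clk=1 s1=1 s7=0 s4=0 s3=0
t6.Δ3 s2=0 clk=1 s1=0 s7=0 s4=0 s3=0
t7.Δ0 s2=0 clk=1 s1=0 s7=0 s4=0 s3=0
t7.Δ1 s2=0 clk=0 s1=0 s7=0 s4=0 s3=0
t8.Δ0 s2=0 clk=0 s1=0 s7=0 s4=0 s3=0
t8.Δ1 s2=0 clk=1 s1=0 s7=0 s4=0 s3=0
t9.Δ0 s2=0 clk=1 s1=0 s7=0 s4=0 s3=0
t9.Δ1 s2=0 clk=0 s1=0 s7=1 s4=0 s3=0
t10.Δ0 s2=0 clk=0 s1=0 s7=1 s4=0 s3=0
t10.Δ1 s2=0 clk=1 s1=0 s7=1 s4=0 s3=0
t10.Δ2 s2=1 clk=1 s1=0 s7=1 s4=0 s3=0
t11.Δ0 s2=1 clk=1 s1=0 s7=1 s4=0 s3=0
t11.Δ1 s2=1 clk=0 s1=0 s7=1 s4=0 s3=0
t12.Δ0 s2=1 clk=0 s1=0 s7=1 s4=0 s3=0
t12.Δ1 s2=1 clk=1 s1=0 s7=1 s4=0 s3=0
t12.Δ2 s2=1 clk=1 s1=0 s7=1 s4=0 s3=1
t12.Δ3 s2=1 clk=1 s1=1 s7=1 s4=0 s3=1
t13.Δ0 s2=1 clk=1 s1=1 s7=1 s4=0 s3=1
t13.Δ1 s2=1 clk=0 s1=1 s7=1 s4=0 s3=1
t14.Δ0 s2=1 clk=0 s1=1 s7=1 s4=0 s3=1
t14.Δ1 s2=1 clk=1 s1=1 s7=1 s4=0 s3=1
t15.Δ0 s2=1 clk=1 s1=1 s7=1 s4=0 s3=1
t15.Δ1 s2=1 clk=0 s1=1 s7=0 s4=0 s3=1
t16.Δ0 s2=1 clk=0 s1=1 s7=0 s4=0 s3=1
t16.Δ1 s2=1 clk=1 s1=1 s7=0 s4=0 s3=1
t16.Δ2 s2=0 clk=1 s1=1 s7=0 s4=0 s3=1
t17.Δ0 s2=0 clk=1 s1=1 s7=0 s4=0 s3=1
t17.Δ1 s2=0 clk=0 s1=1 s7=0 s4=0 s3=1
t18.Δ0 s2=0 clk=0 s1=1 s7=0 s4=0 s3=1
t18.Δ1 s2=0 clk=1 s1=1 s7=0 s4=0 s3=1
t18.Δ2 s2=0 clk=1 s1=1 s7=0 s4=0 s3=0
t18.Δ3 s2=0 clk=1 s1=0 s7=0 s4=0 s3=0

3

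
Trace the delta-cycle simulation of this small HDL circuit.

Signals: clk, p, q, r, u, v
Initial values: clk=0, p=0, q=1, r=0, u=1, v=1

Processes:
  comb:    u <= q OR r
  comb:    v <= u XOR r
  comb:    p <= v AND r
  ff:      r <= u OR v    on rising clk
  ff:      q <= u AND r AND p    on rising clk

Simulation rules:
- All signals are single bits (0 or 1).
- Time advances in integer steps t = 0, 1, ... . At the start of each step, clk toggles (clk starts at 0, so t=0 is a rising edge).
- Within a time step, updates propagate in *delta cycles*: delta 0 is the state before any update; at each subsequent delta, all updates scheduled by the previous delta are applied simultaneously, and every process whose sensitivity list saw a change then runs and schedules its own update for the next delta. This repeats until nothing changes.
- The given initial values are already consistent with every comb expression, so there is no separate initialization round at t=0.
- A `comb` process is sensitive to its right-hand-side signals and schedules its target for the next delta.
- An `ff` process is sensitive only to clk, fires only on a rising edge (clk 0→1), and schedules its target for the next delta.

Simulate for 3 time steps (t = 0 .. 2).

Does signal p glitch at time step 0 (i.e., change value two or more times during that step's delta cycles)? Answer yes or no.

yes

[bits: v,clk,r,u,q,p]
t=0: Δ0=100110 Δ1=110110 Δ2=111100 Δ3=011101 Δ4=011100 | 4Δ
t=1: Δ0=011100 Δ1=001100 | 1Δ
t=2: Δ0=001100 Δ1=011100 | 1Δ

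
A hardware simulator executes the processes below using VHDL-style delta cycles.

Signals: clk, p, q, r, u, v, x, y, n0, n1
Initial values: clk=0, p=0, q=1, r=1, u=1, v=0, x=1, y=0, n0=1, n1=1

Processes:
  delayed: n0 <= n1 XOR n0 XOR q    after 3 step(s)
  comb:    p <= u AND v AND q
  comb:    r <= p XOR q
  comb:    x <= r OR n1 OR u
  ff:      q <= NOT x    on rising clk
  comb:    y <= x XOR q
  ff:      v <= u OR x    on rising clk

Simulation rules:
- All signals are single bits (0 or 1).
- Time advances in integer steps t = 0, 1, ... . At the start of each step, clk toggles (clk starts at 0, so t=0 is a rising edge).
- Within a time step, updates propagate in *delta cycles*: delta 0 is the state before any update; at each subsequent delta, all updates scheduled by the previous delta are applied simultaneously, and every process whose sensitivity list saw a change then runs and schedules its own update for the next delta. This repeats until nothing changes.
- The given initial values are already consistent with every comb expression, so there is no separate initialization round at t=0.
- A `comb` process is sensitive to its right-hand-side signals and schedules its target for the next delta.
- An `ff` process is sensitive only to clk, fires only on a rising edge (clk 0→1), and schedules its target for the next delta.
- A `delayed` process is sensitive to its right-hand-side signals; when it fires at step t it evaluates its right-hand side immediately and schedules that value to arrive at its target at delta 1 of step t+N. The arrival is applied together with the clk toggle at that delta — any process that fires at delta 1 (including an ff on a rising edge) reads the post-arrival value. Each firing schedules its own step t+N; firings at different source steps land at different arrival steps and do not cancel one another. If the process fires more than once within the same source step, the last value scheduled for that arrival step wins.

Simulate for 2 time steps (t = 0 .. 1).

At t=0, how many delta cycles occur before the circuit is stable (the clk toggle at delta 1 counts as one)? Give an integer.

t0.Δ0 n1=1 x=1 clk=0 p=0 r=1 q=1 n0=1 y=0 v=0 u=1
t0.Δ1 n1=1 x=1 clk=1 p=0 r=1 q=1 n0=1 y=0 v=0 u=1
t0.Δ2 n1=1 x=1 clk=1 p=0 r=1 q=0 n0=1 y=0 v=1 u=1
t0.Δ3 n1=1 x=1 clk=1 p=0 r=0 q=0 n0=1 y=1 v=1 u=1
t1.Δ0 n1=1 x=1 clk=1 p=0 r=0 q=0 n0=1 y=1 v=1 u=1
t1.Δ1 n1=1 x=1 clk=0 p=0 r=0 q=0 n0=1 y=1 v=1 u=1

3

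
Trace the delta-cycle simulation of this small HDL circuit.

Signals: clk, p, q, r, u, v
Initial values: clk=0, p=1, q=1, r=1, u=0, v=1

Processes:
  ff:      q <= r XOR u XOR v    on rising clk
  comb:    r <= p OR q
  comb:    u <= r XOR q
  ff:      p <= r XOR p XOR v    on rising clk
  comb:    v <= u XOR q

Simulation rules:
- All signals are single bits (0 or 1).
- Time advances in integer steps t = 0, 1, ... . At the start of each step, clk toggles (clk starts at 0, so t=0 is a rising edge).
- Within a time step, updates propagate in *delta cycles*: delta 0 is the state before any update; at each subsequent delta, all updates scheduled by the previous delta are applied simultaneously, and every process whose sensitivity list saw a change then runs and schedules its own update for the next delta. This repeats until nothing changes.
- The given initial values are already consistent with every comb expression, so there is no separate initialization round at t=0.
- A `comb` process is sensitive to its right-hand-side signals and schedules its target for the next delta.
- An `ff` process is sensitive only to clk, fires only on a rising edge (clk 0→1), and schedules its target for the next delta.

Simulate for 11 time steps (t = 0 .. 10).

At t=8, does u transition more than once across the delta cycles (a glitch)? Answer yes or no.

no

t0.Δ0 q=1 clk=0 v=1 r=1 p=1 u=0
t0.Δ1 q=1 clk=1 v=1 r=1 p=1 u=0
t0.Δ2 q=0 clk=1 v=1 r=1 p=1 u=0
t0.Δ3 q=0 clk=1 v=0 r=1 p=1 u=1
t0.Δ4 q=0 clk=1 v=1 r=1 p=1 u=1
t1.Δ0 q=0 clk=1 v=1 r=1 p=1 u=1
t1.Δ1 q=0 clk=0 v=1 r=1 p=1 u=1
t2.Δ0 q=0 clk=0 v=1 r=1 p=1 u=1
t2.Δ1 q=0 clk=1 v=1 r=1 p=1 u=1
t2.Δ2 q=1 clk=1 v=1 r=1 p=1 u=1
t2.Δ3 q=1 clk=1 v=0 r=1 p=1 u=0
t2.Δ4 q=1 clk=1 v=1 r=1 p=1 u=0
t3.Δ0 q=1 clk=1 v=1 r=1 p=1 u=0
t3.Δ1 q=1 clk=0 v=1 r=1 p=1 u=0
t4.Δ0 q=1 clk=0 v=1 r=1 p=1 u=0
t4.Δ1 q=1 clk=1 v=1 r=1 p=1 u=0
t4.Δ2 q=0 clk=1 v=1 r=1 p=1 u=0
t4.Δ3 q=0 clk=1 v=0 r=1 p=1 u=1
t4.Δ4 q=0 clk=1 v=1 r=1 p=1 u=1
t5.Δ0 q=0 clk=1 v=1 r=1 p=1 u=1
t5.Δ1 q=0 clk=0 v=1 r=1 p=1 u=1
t6.Δ0 q=0 clk=0 v=1 r=1 p=1 u=1
t6.Δ1 q=0 clk=1 v=1 r=1 p=1 u=1
t6.Δ2 q=1 clk=1 v=1 r=1 p=1 u=1
t6.Δ3 q=1 clk=1 v=0 r=1 p=1 u=0
t6.Δ4 q=1 clk=1 v=1 r=1 p=1 u=0
t7.Δ0 q=1 clk=1 v=1 r=1 p=1 u=0
t7.Δ1 q=1 clk=0 v=1 r=1 p=1 u=0
t8.Δ0 q=1 clk=0 v=1 r=1 p=1 u=0
t8.Δ1 q=1 clk=1 v=1 r=1 p=1 u=0
t8.Δ2 q=0 clk=1 v=1 r=1 p=1 u=0
t8.Δ3 q=0 clk=1 v=0 r=1 p=1 u=1
t8.Δ4 q=0 clk=1 v=1 r=1 p=1 u=1
t9.Δ0 q=0 clk=1 v=1 r=1 p=1 u=1
t9.Δ1 q=0 clk=0 v=1 r=1 p=1 u=1
t10.Δ0 q=0 clk=0 v=1 r=1 p=1 u=1
t10.Δ1 q=0 clk=1 v=1 r=1 p=1 u=1
t10.Δ2 q=1 clk=1 v=1 r=1 p=1 u=1
t10.Δ3 q=1 clk=1 v=0 r=1 p=1 u=0
t10.Δ4 q=1 clk=1 v=1 r=1 p=1 u=0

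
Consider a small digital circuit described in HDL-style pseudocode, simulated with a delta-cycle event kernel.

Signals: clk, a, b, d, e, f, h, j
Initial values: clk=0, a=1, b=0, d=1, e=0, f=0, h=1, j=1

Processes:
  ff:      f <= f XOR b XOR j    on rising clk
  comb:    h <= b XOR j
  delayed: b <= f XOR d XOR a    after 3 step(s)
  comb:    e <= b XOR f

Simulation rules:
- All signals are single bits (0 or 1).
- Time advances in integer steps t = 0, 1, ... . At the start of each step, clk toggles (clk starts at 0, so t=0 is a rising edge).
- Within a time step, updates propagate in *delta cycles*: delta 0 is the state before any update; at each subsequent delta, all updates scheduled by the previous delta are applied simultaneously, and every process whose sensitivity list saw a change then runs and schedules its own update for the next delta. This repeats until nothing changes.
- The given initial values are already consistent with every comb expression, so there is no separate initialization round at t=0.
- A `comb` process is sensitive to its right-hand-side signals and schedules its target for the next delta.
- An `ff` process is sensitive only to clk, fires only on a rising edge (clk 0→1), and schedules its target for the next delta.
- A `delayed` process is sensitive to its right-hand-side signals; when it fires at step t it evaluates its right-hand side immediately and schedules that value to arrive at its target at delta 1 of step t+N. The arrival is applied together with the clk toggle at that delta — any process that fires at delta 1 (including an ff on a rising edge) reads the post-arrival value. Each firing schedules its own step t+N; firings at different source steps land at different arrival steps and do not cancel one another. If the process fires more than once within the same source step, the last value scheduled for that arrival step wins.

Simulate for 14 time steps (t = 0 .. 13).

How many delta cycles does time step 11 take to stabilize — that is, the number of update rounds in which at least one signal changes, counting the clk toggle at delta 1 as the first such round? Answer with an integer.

2

t=0 Δ0: clk=0 j=1 d=1 a=1 f=0 b=0 e=0 h=1
  Δ1: clk:0→1
  Δ2: f:0→1
  Δ3: e:0→1
  (3Δ to stable)
t=1 Δ0: clk=1 j=1 d=1 a=1 f=1 b=0 e=1 h=1
  Δ1: clk:1→0
  (1Δ to stable)
t=2 Δ0: clk=0 j=1 d=1 a=1 f=1 b=0 e=1 h=1
  Δ1: clk:0→1
  Δ2: f:1→0
  Δ3: e:1→0
  (3Δ to stable)
t=3 Δ0: clk=1 j=1 d=1 a=1 f=0 b=0 e=0 h=1
  Δ1: clk:1→0, b:0→1
  Δ2: e:0→1, h:1→0
  (2Δ to stable)
t=4 Δ0: clk=0 j=1 d=1 a=1 f=0 b=1 e=1 h=0
  Δ1: clk:0→1
  (1Δ to stable)
t=5 Δ0: clk=1 j=1 d=1 a=1 f=0 b=1 e=1 h=0
  Δ1: clk:1→0, b:1→0
  Δ2: e:1→0, h:0→1
  (2Δ to stable)
t=6 Δ0: clk=0 j=1 d=1 a=1 f=0 b=0 e=0 h=1
  Δ1: clk:0→1
  Δ2: f:0→1
  Δ3: e:0→1
  (3Δ to stable)
t=7 Δ0: clk=1 j=1 d=1 a=1 f=1 b=0 e=1 h=1
  Δ1: clk:1→0
  (1Δ to stable)
t=8 Δ0: clk=0 j=1 d=1 a=1 f=1 b=0 e=1 h=1
  Δ1: clk:0→1
  Δ2: f:1→0
  Δ3: e:1→0
  (3Δ to stable)
t=9 Δ0: clk=1 j=1 d=1 a=1 f=0 b=0 e=0 h=1
  Δ1: clk:1→0, b:0→1
  Δ2: e:0→1, h:1→0
  (2Δ to stable)
t=10 Δ0: clk=0 j=1 d=1 a=1 f=0 b=1 e=1 h=0
  Δ1: clk:0→1
  (1Δ to stable)
t=11 Δ0: clk=1 j=1 d=1 a=1 f=0 b=1 e=1 h=0
  Δ1: clk:1→0, b:1→0
  Δ2: e:1→0, h:0→1
  (2Δ to stable)
t=12 Δ0: clk=0 j=1 d=1 a=1 f=0 b=0 e=0 h=1
  Δ1: clk:0→1
  Δ2: f:0→1
  Δ3: e:0→1
  (3Δ to stable)
t=13 Δ0: clk=1 j=1 d=1 a=1 f=1 b=0 e=1 h=1
  Δ1: clk:1→0
  (1Δ to stable)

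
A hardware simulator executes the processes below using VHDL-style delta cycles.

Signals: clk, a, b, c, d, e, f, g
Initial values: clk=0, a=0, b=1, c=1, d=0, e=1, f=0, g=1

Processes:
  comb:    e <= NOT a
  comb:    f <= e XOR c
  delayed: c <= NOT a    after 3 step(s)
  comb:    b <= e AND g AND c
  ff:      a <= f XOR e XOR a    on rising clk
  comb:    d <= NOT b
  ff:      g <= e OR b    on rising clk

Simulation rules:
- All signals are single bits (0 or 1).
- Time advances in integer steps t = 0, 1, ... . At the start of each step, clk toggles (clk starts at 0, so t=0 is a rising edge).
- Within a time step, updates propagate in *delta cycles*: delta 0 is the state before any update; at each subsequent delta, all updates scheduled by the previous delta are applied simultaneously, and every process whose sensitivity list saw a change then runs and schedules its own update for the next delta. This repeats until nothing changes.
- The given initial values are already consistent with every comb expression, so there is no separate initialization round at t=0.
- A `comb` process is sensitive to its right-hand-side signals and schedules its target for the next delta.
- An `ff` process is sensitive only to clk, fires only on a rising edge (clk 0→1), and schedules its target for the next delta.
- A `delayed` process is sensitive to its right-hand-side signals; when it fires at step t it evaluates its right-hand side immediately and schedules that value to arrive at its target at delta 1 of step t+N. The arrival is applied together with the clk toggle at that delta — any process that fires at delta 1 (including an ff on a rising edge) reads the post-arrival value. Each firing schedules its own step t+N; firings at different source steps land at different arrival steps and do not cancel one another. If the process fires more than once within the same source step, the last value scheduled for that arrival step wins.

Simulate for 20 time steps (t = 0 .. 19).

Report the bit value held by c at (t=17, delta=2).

1

t0.Δ0 b=1 clk=0 a=0 d=0 e=1 g=1 f=0 c=1
t0.Δ1 b=1 clk=1 a=0 d=0 e=1 g=1 f=0 c=1
t0.Δ2 b=1 clk=1 a=1 d=0 e=1 g=1 f=0 c=1
t0.Δ3 b=1 clk=1 a=1 d=0 e=0 g=1 f=0 c=1
t0.Δ4 b=0 clk=1 a=1 d=0 e=0 g=1 f=1 c=1
t0.Δ5 b=0 clk=1 a=1 d=1 e=0 g=1 f=1 c=1
t1.Δ0 b=0 clk=1 a=1 d=1 e=0 g=1 f=1 c=1
t1.Δ1 b=0 clk=0 a=1 d=1 e=0 g=1 f=1 c=1
t2.Δ0 b=0 clk=0 a=1 d=1 e=0 g=1 f=1 c=1
t2.Δ1 b=0 clk=1 a=1 d=1 e=0 g=1 f=1 c=1
t2.Δ2 b=0 clk=1 a=0 d=1 e=0 g=0 f=1 c=1
t2.Δ3 b=0 clk=1 a=0 d=1 e=1 g=0 f=1 c=1
t2.Δ4 b=0 clk=1 a=0 d=1 e=1 g=0 f=0 c=1
t3.Δ0 b=0 clk=1 a=0 d=1 e=1 g=0 f=0 c=1
t3.Δ1 b=0 clk=0 a=0 d=1 e=1 g=0 f=0 c=0
t3.Δ2 b=0 clk=0 a=0 d=1 e=1 g=0 f=1 c=0
t4.Δ0 b=0 clk=0 a=0 d=1 e=1 g=0 f=1 c=0
t4.Δ1 b=0 clk=1 a=0 d=1 e=1 g=0 f=1 c=0
t4.Δ2 b=0 clk=1 a=0 d=1 e=1 g=1 f=1 c=0
t5.Δ0 b=0 clk=1 a=0 d=1 e=1 g=1 f=1 c=0
t5.Δ1 b=0 clk=0 a=0 d=1 e=1 g=1 f=1 c=1
t5.Δ2 b=1 clk=0 a=0 d=1 e=1 g=1 f=0 c=1
t5.Δ3 b=1 clk=0 a=0 d=0 e=1 g=1 f=0 c=1
t6.Δ0 b=1 clk=0 a=0 d=0 e=1 g=1 f=0 c=1
t6.Δ1 b=1 clk=1 a=0 d=0 e=1 g=1 f=0 c=1
t6.Δ2 b=1 clk=1 a=1 d=0 e=1 g=1 f=0 c=1
t6.Δ3 b=1 clk=1 a=1 d=0 e=0 g=1 f=0 c=1
t6.Δ4 b=0 clk=1 a=1 d=0 e=0 g=1 f=1 c=1
t6.Δ5 b=0 clk=1 a=1 d=1 e=0 g=1 f=1 c=1
t7.Δ0 b=0 clk=1 a=1 d=1 e=0 g=1 f=1 c=1
t7.Δ1 b=0 clk=0 a=1 d=1 e=0 g=1 f=1 c=1
t8.Δ0 b=0 clk=0 a=1 d=1 e=0 g=1 f=1 c=1
t8.Δ1 b=0 clk=1 a=1 d=1 e=0 g=1 f=1 c=1
t8.Δ2 b=0 clk=1 a=0 d=1 e=0 g=0 f=1 c=1
t8.Δ3 b=0 clk=1 a=0 d=1 e=1 g=0 f=1 c=1
t8.Δ4 b=0 clk=1 a=0 d=1 e=1 g=0 f=0 c=1
t9.Δ0 b=0 clk=1 a=0 d=1 e=1 g=0 f=0 c=1
t9.Δ1 b=0 clk=0 a=0 d=1 e=1 g=0 f=0 c=0
t9.Δ2 b=0 clk=0 a=0 d=1 e=1 g=0 f=1 c=0
t10.Δ0 b=0 clk=0 a=0 d=1 e=1 g=0 f=1 c=0
t10.Δ1 b=0 clk=1 a=0 d=1 e=1 g=0 f=1 c=0
t10.Δ2 b=0 clk=1 a=0 d=1 e=1 g=1 f=1 c=0
t11.Δ0 b=0 clk=1 a=0 d=1 e=1 g=1 f=1 c=0
t11.Δ1 b=0 clk=0 a=0 d=1 e=1 g=1 f=1 c=1
t11.Δ2 b=1 clk=0 a=0 d=1 e=1 g=1 f=0 c=1
t11.Δ3 b=1 clk=0 a=0 d=0 e=1 g=1 f=0 c=1
t12.Δ0 b=1 clk=0 a=0 d=0 e=1 g=1 f=0 c=1
t12.Δ1 b=1 clk=1 a=0 d=0 e=1 g=1 f=0 c=1
t12.Δ2 b=1 clk=1 a=1 d=0 e=1 g=1 f=0 c=1
t12.Δ3 b=1 clk=1 a=1 d=0 e=0 g=1 f=0 c=1
t12.Δ4 b=0 clk=1 a=1 d=0 e=0 g=1 f=1 c=1
t12.Δ5 b=0 clk=1 a=1 d=1 e=0 g=1 f=1 c=1
t13.Δ0 b=0 clk=1 a=1 d=1 e=0 g=1 f=1 c=1
t13.Δ1 b=0 clk=0 a=1 d=1 e=0 g=1 f=1 c=1
t14.Δ0 b=0 clk=0 a=1 d=1 e=0 g=1 f=1 c=1
t14.Δ1 b=0 clk=1 a=1 d=1 e=0 g=1 f=1 c=1
t14.Δ2 b=0 clk=1 a=0 d=1 e=0 g=0 f=1 c=1
t14.Δ3 b=0 clk=1 a=0 d=1 e=1 g=0 f=1 c=1
t14.Δ4 b=0 clk=1 a=0 d=1 e=1 g=0 f=0 c=1
t15.Δ0 b=0 clk=1 a=0 d=1 e=1 g=0 f=0 c=1
t15.Δ1 b=0 clk=0 a=0 d=1 e=1 g=0 f=0 c=0
t15.Δ2 b=0 clk=0 a=0 d=1 e=1 g=0 f=1 c=0
t16.Δ0 b=0 clk=0 a=0 d=1 e=1 g=0 f=1 c=0
t16.Δ1 b=0 clk=1 a=0 d=1 e=1 g=0 f=1 c=0
t16.Δ2 b=0 clk=1 a=0 d=1 e=1 g=1 f=1 c=0
t17.Δ0 b=0 clk=1 a=0 d=1 e=1 g=1 f=1 c=0
t17.Δ1 b=0 clk=0 a=0 d=1 e=1 g=1 f=1 c=1
t17.Δ2 b=1 clk=0 a=0 d=1 e=1 g=1 f=0 c=1
t17.Δ3 b=1 clk=0 a=0 d=0 e=1 g=1 f=0 c=1
t18.Δ0 b=1 clk=0 a=0 d=0 e=1 g=1 f=0 c=1
t18.Δ1 b=1 clk=1 a=0 d=0 e=1 g=1 f=0 c=1
t18.Δ2 b=1 clk=1 a=1 d=0 e=1 g=1 f=0 c=1
t18.Δ3 b=1 clk=1 a=1 d=0 e=0 g=1 f=0 c=1
t18.Δ4 b=0 clk=1 a=1 d=0 e=0 g=1 f=1 c=1
t18.Δ5 b=0 clk=1 a=1 d=1 e=0 g=1 f=1 c=1
t19.Δ0 b=0 clk=1 a=1 d=1 e=0 g=1 f=1 c=1
t19.Δ1 b=0 clk=0 a=1 d=1 e=0 g=1 f=1 c=1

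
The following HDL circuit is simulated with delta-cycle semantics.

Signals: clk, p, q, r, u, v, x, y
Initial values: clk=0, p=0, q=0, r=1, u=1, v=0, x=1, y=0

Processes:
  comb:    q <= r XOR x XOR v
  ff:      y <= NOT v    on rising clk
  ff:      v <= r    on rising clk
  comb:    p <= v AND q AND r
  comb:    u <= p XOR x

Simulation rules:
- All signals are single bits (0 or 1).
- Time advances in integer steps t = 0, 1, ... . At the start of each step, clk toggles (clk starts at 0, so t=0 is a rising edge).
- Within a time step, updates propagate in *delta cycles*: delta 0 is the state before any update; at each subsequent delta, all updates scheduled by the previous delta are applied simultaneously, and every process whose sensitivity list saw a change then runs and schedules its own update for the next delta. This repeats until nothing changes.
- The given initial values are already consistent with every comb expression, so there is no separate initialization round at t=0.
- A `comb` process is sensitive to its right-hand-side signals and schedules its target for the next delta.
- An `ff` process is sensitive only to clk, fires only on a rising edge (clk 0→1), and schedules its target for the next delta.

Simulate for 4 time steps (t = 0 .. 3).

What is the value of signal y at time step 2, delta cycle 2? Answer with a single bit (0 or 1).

t0.Δ0 y=0 q=0 x=1 r=1 v=0 p=0 u=1 clk=0
t0.Δ1 y=0 q=0 x=1 r=1 v=0 p=0 u=1 clk=1
t0.Δ2 y=1 q=0 x=1 r=1 v=1 p=0 u=1 clk=1
t0.Δ3 y=1 q=1 x=1 r=1 v=1 p=0 u=1 clk=1
t0.Δ4 y=1 q=1 x=1 r=1 v=1 p=1 u=1 clk=1
t0.Δ5 y=1 q=1 x=1 r=1 v=1 p=1 u=0 clk=1
t1.Δ0 y=1 q=1 x=1 r=1 v=1 p=1 u=0 clk=1
t1.Δ1 y=1 q=1 x=1 r=1 v=1 p=1 u=0 clk=0
t2.Δ0 y=1 q=1 x=1 r=1 v=1 p=1 u=0 clk=0
t2.Δ1 y=1 q=1 x=1 r=1 v=1 p=1 u=0 clk=1
t2.Δ2 y=0 q=1 x=1 r=1 v=1 p=1 u=0 clk=1
t3.Δ0 y=0 q=1 x=1 r=1 v=1 p=1 u=0 clk=1
t3.Δ1 y=0 q=1 x=1 r=1 v=1 p=1 u=0 clk=0

0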